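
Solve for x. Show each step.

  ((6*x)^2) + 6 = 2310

Step 1. [((6*x)^2) + 6 = 2310] +6 is outermost — subtract 6 both sides, so sub: (6*x)^2 = 2304.
Step 2. [(6*x)^2 = 2304] 2304 ≥ 0, LHS is (·)² — take ±√, so sqrt: 6*x = 48 or -48.
Step 3. [6*x = 48 or -48] leading coefficient 6: divide by 6 ⇒ div: x = 8 or -8.

Answer: x ∈ {-8, 8}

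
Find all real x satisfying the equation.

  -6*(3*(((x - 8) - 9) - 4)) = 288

Step 1. [-6*(3*(((x - 8) - 9) - 4)) = 288] leading coefficient -6: divide by -6, so div: 3*(((x - 8) - 9) - 4) = -48.
Step 2. [3*(((x - 8) - 9) - 4) = -48] 3 out front; divide by 3. So div: ((x - 8) - 9) - 4 = -16.
Step 3. [((x - 8) - 9) - 4 = -16] add 4: x sits inside (… - 4), so sub: (x - 8) - 9 = -12.
Step 4. [(x - 8) - 9 = -12] the outer -9 inverts by adding 9, so sub: x - 8 = -3.
Step 5. [x - 8 = -3] peel the -8: add 8 from each side. So sub: x = 5.

Answer: x ∈ {5}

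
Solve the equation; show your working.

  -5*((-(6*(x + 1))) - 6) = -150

Step 1. [-5*((-(6*(x + 1))) - 6) = -150] divide by the outer -5 ⇒ div: (-(6*(x + 1))) - 6 = 30.
Step 2. [(-(6*(x + 1))) - 6 = 30] add 6: x sits inside (… - 6) ⇒ sub: -(6*(x + 1)) = 36.
Step 3. [-(6*(x + 1)) = 36] flip signs both sides. So neg: 6*(x + 1) = -36.
Step 4. [6*(x + 1) = -36] LHS = 6·(…); ÷6 both sides, so div: x + 1 = -6.
Step 5. [x + 1 = -6] peel the +1: subtract 1 from each side. So sub: x = -7.

Answer: x ∈ {-7}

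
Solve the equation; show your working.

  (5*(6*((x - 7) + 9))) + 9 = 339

Step 1. [(5*(6*((x - 7) + 9))) + 9 = 339] subtract 9: x sits inside (… + 9) ⇒ sub: 5*(6*((x - 7) + 9)) = 330.
Step 2. [5*(6*((x - 7) + 9)) = 330] 5 out front; divide by 5. So div: 6*((x - 7) + 9) = 66.
Step 3. [6*((x - 7) + 9) = 66] LHS = 6·(…); ÷6 both sides, so div: (x - 7) + 9 = 11.
Step 4. [(x - 7) + 9 = 11] 9 comes off first (subtract 9), so sub: x - 7 = 2.
Step 5. [x - 7 = 2] -7 is outermost — add 7 both sides ⇒ sub: x = 9.

Answer: x ∈ {9}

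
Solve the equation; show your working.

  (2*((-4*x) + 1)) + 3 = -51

Step 1. [(2*((-4*x) + 1)) + 3 = -51] 3 comes off first (subtract 3) ⇒ sub: 2*((-4*x) + 1) = -54.
Step 2. [2*((-4*x) + 1) = -54] leading coefficient 2: divide by 2. So div: (-4*x) + 1 = -27.
Step 3. [(-4*x) + 1 = -27] peel the +1: subtract 1 from each side ⇒ sub: -4*x = -28.
Step 4. [-4*x = -28] -4·(inner) — divide through by -4. So div: x = 7.

Answer: x ∈ {7}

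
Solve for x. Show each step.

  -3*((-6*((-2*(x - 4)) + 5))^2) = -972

Step 1. [-3*((-6*((-2*(x - 4)) + 5))^2) = -972] LHS = -3·(…); ÷-3 both sides. So div: (-6*((-2*(x - 4)) + 5))^2 = 324.
Step 2. [(-6*((-2*(x - 4)) + 5))^2 = 324] √ both sides: 324 ≥ 0 gives two branches, so sqrt: -6*((-2*(x - 4)) + 5) = 18 or -18.
Step 3. [-6*((-2*(x - 4)) + 5) = 18 or -18] divide by the outer -6 ⇒ div: (-2*(x - 4)) + 5 = -3 or 3.
Step 4. [(-2*(x - 4)) + 5 = -3 or 3] 5 comes off first (subtract 5) ⇒ sub: -2*(x - 4) = -8 or -2.
Step 5. [-2*(x - 4) = -8 or -2] -2 out front; divide by -2 ⇒ div: x - 4 = 4 or 1.
Step 6. [x - 4 = 4 or 1] add 4: x sits inside (… - 4). So sub: x = 8 or 5.

Answer: x ∈ {5, 8}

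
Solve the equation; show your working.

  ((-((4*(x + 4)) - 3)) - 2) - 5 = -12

Step 1. [((-((4*(x + 4)) - 3)) - 2) - 5 = -12] the outer -5 inverts by adding 5 ⇒ sub: (-((4*(x + 4)) - 3)) - 2 = -7.
Step 2. [(-((4*(x + 4)) - 3)) - 2 = -7] peel the -2: add 2 from each side, so sub: -((4*(x + 4)) - 3) = -5.
Step 3. [-((4*(x + 4)) - 3) = -5] flip signs both sides. So neg: (4*(x + 4)) - 3 = 5.
Step 4. [(4*(x + 4)) - 3 = 5] -3 is outermost — add 3 both sides, so sub: 4*(x + 4) = 8.
Step 5. [4*(x + 4) = 8] LHS = 4·(…); ÷4 both sides ⇒ div: x + 4 = 2.
Step 6. [x + 4 = 2] 4 comes off first (subtract 4). So sub: x = -2.

Answer: x ∈ {-2}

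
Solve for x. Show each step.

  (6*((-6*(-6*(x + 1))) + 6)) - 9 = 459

Step 1. [(6*((-6*(-6*(x + 1))) + 6)) - 9 = 459] peel the -9: add 9 from each side. So sub: 6*((-6*(-6*(x + 1))) + 6) = 468.
Step 2. [6*((-6*(-6*(x + 1))) + 6) = 468] divide by the outer 6, so div: (-6*(-6*(x + 1))) + 6 = 78.
Step 3. [(-6*(-6*(x + 1))) + 6 = 78] common factor -6 (LHS and 78) — divide through ⇒ factor: (-6*(x + 1)) - 1 = -13.
Step 4. [(-6*(x + 1)) - 1 = -13] add 1: x sits inside (… - 1), so sub: -6*(x + 1) = -12.
Step 5. [-6*(x + 1) = -12] -6·(inner) — divide through by -6 ⇒ div: x + 1 = 2.
Step 6. [x + 1 = 2] subtract 1: x sits inside (… + 1) ⇒ sub: x = 1.

Answer: x ∈ {1}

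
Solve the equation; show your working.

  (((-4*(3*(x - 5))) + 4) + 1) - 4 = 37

Step 1. [(((-4*(3*(x - 5))) + 4) + 1) - 4 = 37] add 4: x sits inside (… - 4) ⇒ sub: ((-4*(3*(x - 5))) + 4) + 1 = 41.
Step 2. [((-4*(3*(x - 5))) + 4) + 1 = 41] 1 comes off first (subtract 1), so sub: (-4*(3*(x - 5))) + 4 = 40.
Step 3. [(-4*(3*(x - 5))) + 4 = 40] subtract 4: x sits inside (… + 4). So sub: -4*(3*(x - 5)) = 36.
Step 4. [-4*(3*(x - 5)) = 36] -4·(inner) — divide through by -4, so div: 3*(x - 5) = -9.
Step 5. [3*(x - 5) = -9] leading coefficient 3: divide by 3, so div: x - 5 = -3.
Step 6. [x - 5 = -3] 5 comes off first (add 5), so sub: x = 2.

Answer: x ∈ {2}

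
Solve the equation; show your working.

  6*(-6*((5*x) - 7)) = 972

Step 1. [6*(-6*((5*x) - 7)) = 972] leading coefficient 6: divide by 6. So div: -6*((5*x) - 7) = 162.
Step 2. [-6*((5*x) - 7) = 162] LHS = -6·(…); ÷-6 both sides. So div: (5*x) - 7 = -27.
Step 3. [(5*x) - 7 = -27] 7 comes off first (add 7), so sub: 5*x = -20.
Step 4. [5*x = -20] divide by the outer 5 ⇒ div: x = -4.

Answer: x ∈ {-4}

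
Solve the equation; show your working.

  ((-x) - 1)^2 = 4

Step 1. [((-x) - 1)^2 = 4] LHS squared, RHS 4 ≥ 0: apply √ (±) ⇒ sqrt: (-x) - 1 = 2 or -2.
Step 2. [(-x) - 1 = 2 or -2] add 1: x sits inside (… - 1), so sub: -x = 3 or -1.
Step 3. [-x = 3 or -1] leading − — multiply by −1, so neg: x = -3 or 1.

Answer: x ∈ {-3, 1}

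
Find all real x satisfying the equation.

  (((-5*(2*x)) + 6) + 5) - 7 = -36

Step 1. [(((-5*(2*x)) + 6) + 5) - 7 = -36] 7 comes off first (add 7) ⇒ sub: ((-5*(2*x)) + 6) + 5 = -29.
Step 2. [((-5*(2*x)) + 6) + 5 = -29] the outer +5 inverts by subtracting 5. So sub: (-5*(2*x)) + 6 = -34.
Step 3. [(-5*(2*x)) + 6 = -34] +6 is outermost — subtract 6 both sides, so sub: -5*(2*x) = -40.
Step 4. [-5*(2*x) = -40] -5 out front; divide by -5, so div: 2*x = 8.
Step 5. [2*x = 8] LHS = 2·(…); ÷2 both sides ⇒ div: x = 4.

Answer: x ∈ {4}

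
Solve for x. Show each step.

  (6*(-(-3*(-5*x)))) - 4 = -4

Step 1. [(6*(-(-3*(-5*x)))) - 4 = -4] the outer -4 inverts by adding 4. So sub: 6*(-(-3*(-5*x))) = 0.
Step 2. [6*(-(-3*(-5*x))) = 0] 6·(inner) — divide through by 6, so div: -(-3*(-5*x)) = 0.
Step 3. [-(-3*(-5*x)) = 0] LHS negated; negate both sides. So neg: -3*(-5*x) = 0.
Step 4. [-3*(-5*x) = 0] -3 out front; divide by -3. So div: -5*x = 0.
Step 5. [-5*x = 0] leading coefficient -5: divide by -5. So div: x = 0.

Answer: x ∈ {0}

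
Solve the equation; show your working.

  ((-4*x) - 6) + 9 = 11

Step 1. [((-4*x) - 6) + 9 = 11] the outer +9 inverts by subtracting 9, so sub: (-4*x) - 6 = 2.
Step 2. [(-4*x) - 6 = 2] 6 comes off first (add 6), so sub: -4*x = 8.
Step 3. [-4*x = 8] -4 out front; divide by -4, so div: x = -2.

Answer: x ∈ {-2}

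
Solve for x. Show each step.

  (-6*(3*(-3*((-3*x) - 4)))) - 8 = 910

Step 1. [(-6*(3*(-3*((-3*x) - 4)))) - 8 = 910] 8 comes off first (add 8) ⇒ sub: -6*(3*(-3*((-3*x) - 4))) = 918.
Step 2. [-6*(3*(-3*((-3*x) - 4))) = 918] leading coefficient -6: divide by -6 ⇒ div: 3*(-3*((-3*x) - 4)) = -153.
Step 3. [3*(-3*((-3*x) - 4)) = -153] leading coefficient 3: divide by 3 ⇒ div: -3*((-3*x) - 4) = -51.
Step 4. [-3*((-3*x) - 4) = -51] leading coefficient -3: divide by -3. So div: (-3*x) - 4 = 17.
Step 5. [(-3*x) - 4 = 17] -4 is outermost — add 4 both sides ⇒ sub: -3*x = 21.
Step 6. [-3*x = 21] LHS = -3·(…); ÷-3 both sides ⇒ div: x = -7.

Answer: x ∈ {-7}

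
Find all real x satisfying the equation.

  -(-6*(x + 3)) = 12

Step 1. [-(-6*(x + 3)) = 12] leading − — multiply by −1. So neg: -6*(x + 3) = -12.
Step 2. [-6*(x + 3) = -12] divide by the outer -6, so div: x + 3 = 2.
Step 3. [x + 3 = 2] 3 comes off first (subtract 3). So sub: x = -1.

Answer: x ∈ {-1}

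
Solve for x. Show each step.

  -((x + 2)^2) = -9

Step 1. [-((x + 2)^2) = -9] flip signs both sides ⇒ neg: (x + 2)^2 = 9.
Step 2. [(x + 2)^2 = 9] 9 ≥ 0, LHS is (·)² — take ±√ ⇒ sqrt: x + 2 = 3 or -3.
Step 3. [x + 2 = 3 or -3] the outer +2 inverts by subtracting 2, so sub: x = 1 or -5.

Answer: x ∈ {-5, 1}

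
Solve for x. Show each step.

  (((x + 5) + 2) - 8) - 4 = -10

Step 1. [(((x + 5) + 2) - 8) - 4 = -10] 4 comes off first (add 4), so sub: ((x + 5) + 2) - 8 = -6.
Step 2. [((x + 5) + 2) - 8 = -6] 8 comes off first (add 8), so sub: (x + 5) + 2 = 2.
Step 3. [(x + 5) + 2 = 2] the outer +2 inverts by subtracting 2, so sub: x + 5 = 0.
Step 4. [x + 5 = 0] peel the +5: subtract 5 from each side ⇒ sub: x = -5.

Answer: x ∈ {-5}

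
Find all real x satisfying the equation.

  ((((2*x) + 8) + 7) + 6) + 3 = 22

Step 1. [((((2*x) + 8) + 7) + 6) + 3 = 22] peel the +3: subtract 3 from each side, so sub: (((2*x) + 8) + 7) + 6 = 19.
Step 2. [(((2*x) + 8) + 7) + 6 = 19] peel the +6: subtract 6 from each side ⇒ sub: ((2*x) + 8) + 7 = 13.
Step 3. [((2*x) + 8) + 7 = 13] subtract 7: x sits inside (… + 7). So sub: (2*x) + 8 = 6.
Step 4. [(2*x) + 8 = 6] common factor 2 (LHS and 6) — divide through ⇒ factor: x + 4 = 3.
Step 5. [x + 4 = 3] 4 comes off first (subtract 4), so sub: x = -1.

Answer: x ∈ {-1}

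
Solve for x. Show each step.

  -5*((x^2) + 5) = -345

Step 1. [-5*((x^2) + 5) = -345] divide by the outer -5 ⇒ div: (x^2) + 5 = 69.
Step 2. [(x^2) + 5 = 69] 5 comes off first (subtract 5). So sub: x^2 = 64.
Step 3. [x^2 = 64] 64 ≥ 0, LHS is (·)² — take ±√. So sqrt: x = 8 or -8.

Answer: x ∈ {-8, 8}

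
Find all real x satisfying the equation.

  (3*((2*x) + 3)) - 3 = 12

Step 1. [(3*((2*x) + 3)) - 3 = 12] the outer -3 inverts by adding 3, so sub: 3*((2*x) + 3) = 15.
Step 2. [3*((2*x) + 3) = 15] leading coefficient 3: divide by 3. So div: (2*x) + 3 = 5.
Step 3. [(2*x) + 3 = 5] 3 comes off first (subtract 3). So sub: 2*x = 2.
Step 4. [2*x = 2] 2·(inner) — divide through by 2, so div: x = 1.

Answer: x ∈ {1}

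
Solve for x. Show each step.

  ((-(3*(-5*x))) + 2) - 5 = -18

Step 1. [((-(3*(-5*x))) + 2) - 5 = -18] 5 comes off first (add 5). So sub: (-(3*(-5*x))) + 2 = -13.
Step 2. [(-(3*(-5*x))) + 2 = -13] the outer +2 inverts by subtracting 2. So sub: -(3*(-5*x)) = -15.
Step 3. [-(3*(-5*x)) = -15] flip signs both sides ⇒ neg: 3*(-5*x) = 15.
Step 4. [3*(-5*x) = 15] LHS = 3·(…); ÷3 both sides, so div: -5*x = 5.
Step 5. [-5*x = 5] -5·(inner) — divide through by -5 ⇒ div: x = -1.

Answer: x ∈ {-1}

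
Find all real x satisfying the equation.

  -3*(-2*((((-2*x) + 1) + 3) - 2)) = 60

Step 1. [-3*(-2*((((-2*x) + 1) + 3) - 2)) = 60] leading coefficient -3: divide by -3 ⇒ div: -2*((((-2*x) + 1) + 3) - 2) = -20.
Step 2. [-2*((((-2*x) + 1) + 3) - 2) = -20] leading coefficient -2: divide by -2 ⇒ div: (((-2*x) + 1) + 3) - 2 = 10.
Step 3. [(((-2*x) + 1) + 3) - 2 = 10] -2 is outermost — add 2 both sides ⇒ sub: ((-2*x) + 1) + 3 = 12.
Step 4. [((-2*x) + 1) + 3 = 12] peel the +3: subtract 3 from each side. So sub: (-2*x) + 1 = 9.
Step 5. [(-2*x) + 1 = 9] +1 is outermost — subtract 1 both sides ⇒ sub: -2*x = 8.
Step 6. [-2*x = 8] -2 out front; divide by -2, so div: x = -4.

Answer: x ∈ {-4}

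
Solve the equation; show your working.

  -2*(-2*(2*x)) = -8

Step 1. [-2*(-2*(2*x)) = -8] divide by the outer -2, so div: -2*(2*x) = 4.
Step 2. [-2*(2*x) = 4] divide by the outer -2, so div: 2*x = -2.
Step 3. [2*x = -2] LHS = 2·(…); ÷2 both sides, so div: x = -1.

Answer: x ∈ {-1}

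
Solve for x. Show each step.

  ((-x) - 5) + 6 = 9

Step 1. [((-x) - 5) + 6 = 9] 6 comes off first (subtract 6) ⇒ sub: (-x) - 5 = 3.
Step 2. [(-x) - 5 = 3] -5 is outermost — add 5 both sides ⇒ sub: -x = 8.
Step 3. [-x = 8] leading − — multiply by −1 ⇒ neg: x = -8.

Answer: x ∈ {-8}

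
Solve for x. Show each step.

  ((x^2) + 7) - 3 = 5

Step 1. [((x^2) + 7) - 3 = 5] the outer -3 inverts by adding 3 ⇒ sub: (x^2) + 7 = 8.
Step 2. [(x^2) + 7 = 8] +7 is outermost — subtract 7 both sides ⇒ sub: x^2 = 1.
Step 3. [x^2 = 1] √ both sides: 1 ≥ 0 gives two branches, so sqrt: x = 1 or -1.

Answer: x ∈ {-1, 1}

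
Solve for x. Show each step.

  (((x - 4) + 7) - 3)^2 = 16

Step 1. [(((x - 4) + 7) - 3)^2 = 16] LHS squared, RHS 16 ≥ 0: apply √ (±), so sqrt: ((x - 4) + 7) - 3 = 4 or -4.
Step 2. [((x - 4) + 7) - 3 = 4 or -4] the outer -3 inverts by adding 3, so sub: (x - 4) + 7 = 7 or -1.
Step 3. [(x - 4) + 7 = 7 or -1] +7 is outermost — subtract 7 both sides ⇒ sub: x - 4 = 0 or -8.
Step 4. [x - 4 = 0 or -8] -4 is outermost — add 4 both sides, so sub: x = 4 or -4.

Answer: x ∈ {-4, 4}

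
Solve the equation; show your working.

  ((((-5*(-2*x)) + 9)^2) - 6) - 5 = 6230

Step 1. [((((-5*(-2*x)) + 9)^2) - 6) - 5 = 6230] 5 comes off first (add 5). So sub: (((-5*(-2*x)) + 9)^2) - 6 = 6235.
Step 2. [(((-5*(-2*x)) + 9)^2) - 6 = 6235] add 6: x sits inside (… - 6) ⇒ sub: ((-5*(-2*x)) + 9)^2 = 6241.
Step 3. [((-5*(-2*x)) + 9)^2 = 6241] √ both sides: 6241 ≥ 0 gives two branches. So sqrt: (-5*(-2*x)) + 9 = 79 or -79.
Step 4. [(-5*(-2*x)) + 9 = 79 or -79] subtract 9: x sits inside (… + 9) ⇒ sub: -5*(-2*x) = 70 or -88.
Step 5. [-5*(-2*x) = 70 or -88] LHS = -5·(…); ÷-5 both sides ⇒ div: -2*x = -14 or 88/5.
Step 6. [-2*x = -14 or 88/5] -2 out front; divide by -2 ⇒ div: x = 7 or -44/5.

Answer: x ∈ {-44/5, 7}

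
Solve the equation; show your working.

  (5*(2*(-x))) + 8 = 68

Step 1. [(5*(2*(-x))) + 8 = 68] the outer +8 inverts by subtracting 8 ⇒ sub: 5*(2*(-x)) = 60.
Step 2. [5*(2*(-x)) = 60] leading coefficient 5: divide by 5 ⇒ div: 2*(-x) = 12.
Step 3. [2*(-x) = 12] 2 out front; divide by 2. So div: -x = 6.
Step 4. [-x = 6] LHS negated; negate both sides ⇒ neg: x = -6.

Answer: x ∈ {-6}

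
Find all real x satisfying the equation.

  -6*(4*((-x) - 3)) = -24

Step 1. [-6*(4*((-x) - 3)) = -24] -6 out front; divide by -6 ⇒ div: 4*((-x) - 3) = 4.
Step 2. [4*((-x) - 3) = 4] 4·(inner) — divide through by 4. So div: (-x) - 3 = 1.
Step 3. [(-x) - 3 = 1] 3 comes off first (add 3). So sub: -x = 4.
Step 4. [-x = 4] leading − — multiply by −1 ⇒ neg: x = -4.

Answer: x ∈ {-4}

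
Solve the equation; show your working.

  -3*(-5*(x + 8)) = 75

Step 1. [-3*(-5*(x + 8)) = 75] leading coefficient -3: divide by -3. So div: -5*(x + 8) = -25.
Step 2. [-5*(x + 8) = -25] leading coefficient -5: divide by -5 ⇒ div: x + 8 = 5.
Step 3. [x + 8 = 5] 8 comes off first (subtract 8), so sub: x = -3.

Answer: x ∈ {-3}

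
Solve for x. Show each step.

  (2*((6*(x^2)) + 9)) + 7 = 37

Step 1. [(2*((6*(x^2)) + 9)) + 7 = 37] peel the +7: subtract 7 from each side. So sub: 2*((6*(x^2)) + 9) = 30.
Step 2. [2*((6*(x^2)) + 9) = 30] 2·(inner) — divide through by 2. So div: (6*(x^2)) + 9 = 15.
Step 3. [(6*(x^2)) + 9 = 15] 9 comes off first (subtract 9) ⇒ sub: 6*(x^2) = 6.
Step 4. [6*(x^2) = 6] divide by the outer 6. So div: x^2 = 1.
Step 5. [x^2 = 1] √ both sides: 1 ≥ 0 gives two branches ⇒ sqrt: x = 1 or -1.

Answer: x ∈ {-1, 1}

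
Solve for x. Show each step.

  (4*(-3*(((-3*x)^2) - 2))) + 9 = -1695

Step 1. [(4*(-3*(((-3*x)^2) - 2))) + 9 = -1695] peel the +9: subtract 9 from each side. So sub: 4*(-3*(((-3*x)^2) - 2)) = -1704.
Step 2. [4*(-3*(((-3*x)^2) - 2)) = -1704] leading coefficient 4: divide by 4. So div: -3*(((-3*x)^2) - 2) = -426.
Step 3. [-3*(((-3*x)^2) - 2) = -426] leading coefficient -3: divide by -3, so div: ((-3*x)^2) - 2 = 142.
Step 4. [((-3*x)^2) - 2 = 142] 2 comes off first (add 2). So sub: (-3*x)^2 = 144.
Step 5. [(-3*x)^2 = 144] 144 ≥ 0, LHS is (·)² — take ±√. So sqrt: -3*x = 12 or -12.
Step 6. [-3*x = 12 or -12] -3 out front; divide by -3, so div: x = -4 or 4.

Answer: x ∈ {-4, 4}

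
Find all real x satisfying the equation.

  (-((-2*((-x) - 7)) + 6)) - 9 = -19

Step 1. [(-((-2*((-x) - 7)) + 6)) - 9 = -19] the outer -9 inverts by adding 9, so sub: -((-2*((-x) - 7)) + 6) = -10.
Step 2. [-((-2*((-x) - 7)) + 6) = -10] LHS negated; negate both sides, so neg: (-2*((-x) - 7)) + 6 = 10.
Step 3. [(-2*((-x) - 7)) + 6 = 10] -2 divides every term; factor it out ⇒ factor: ((-x) - 7) - 3 = -5.
Step 4. [((-x) - 7) - 3 = -5] add 3: x sits inside (… - 3). So sub: (-x) - 7 = -2.
Step 5. [(-x) - 7 = -2] the outer -7 inverts by adding 7, so sub: -x = 5.
Step 6. [-x = 5] LHS negated; negate both sides, so neg: x = -5.

Answer: x ∈ {-5}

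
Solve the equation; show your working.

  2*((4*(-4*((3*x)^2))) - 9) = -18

Step 1. [2*((4*(-4*((3*x)^2))) - 9) = -18] divide by the outer 2. So div: (4*(-4*((3*x)^2))) - 9 = -9.
Step 2. [(4*(-4*((3*x)^2))) - 9 = -9] peel the -9: add 9 from each side, so sub: 4*(-4*((3*x)^2)) = 0.
Step 3. [4*(-4*((3*x)^2)) = 0] 4 out front; divide by 4. So div: -4*((3*x)^2) = 0.
Step 4. [-4*((3*x)^2) = 0] -4·(inner) — divide through by -4 ⇒ div: (3*x)^2 = 0.
Step 5. [(3*x)^2 = 0] √ both sides: 0 ≥ 0 gives two branches. So sqrt: 3*x = 0.
Step 6. [3*x = 0] 3 out front; divide by 3, so div: x = 0.

Answer: x ∈ {0}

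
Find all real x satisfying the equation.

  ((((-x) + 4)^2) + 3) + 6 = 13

Step 1. [((((-x) + 4)^2) + 3) + 6 = 13] +6 is outermost — subtract 6 both sides, so sub: (((-x) + 4)^2) + 3 = 7.
Step 2. [(((-x) + 4)^2) + 3 = 7] +3 is outermost — subtract 3 both sides, so sub: ((-x) + 4)^2 = 4.
Step 3. [((-x) + 4)^2 = 4] 4 ≥ 0, LHS is (·)² — take ±√, so sqrt: (-x) + 4 = 2 or -2.
Step 4. [(-x) + 4 = 2 or -2] the outer +4 inverts by subtracting 4. So sub: -x = -2 or -6.
Step 5. [-x = -2 or -6] leading − — multiply by −1. So neg: x = 2 or 6.

Answer: x ∈ {2, 6}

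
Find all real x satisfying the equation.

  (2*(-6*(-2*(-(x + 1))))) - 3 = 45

Step 1. [(2*(-6*(-2*(-(x + 1))))) - 3 = 45] the outer -3 inverts by adding 3. So sub: 2*(-6*(-2*(-(x + 1)))) = 48.
Step 2. [2*(-6*(-2*(-(x + 1)))) = 48] 2 out front; divide by 2. So div: -6*(-2*(-(x + 1))) = 24.
Step 3. [-6*(-2*(-(x + 1))) = 24] -6 out front; divide by -6, so div: -2*(-(x + 1)) = -4.
Step 4. [-2*(-(x + 1)) = -4] LHS = -2·(…); ÷-2 both sides. So div: -(x + 1) = 2.
Step 5. [-(x + 1) = 2] LHS negated; negate both sides. So neg: x + 1 = -2.
Step 6. [x + 1 = -2] +1 is outermost — subtract 1 both sides. So sub: x = -3.

Answer: x ∈ {-3}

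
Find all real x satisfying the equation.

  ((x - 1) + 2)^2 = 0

Step 1. [((x - 1) + 2)^2 = 0] √ both sides: 0 ≥ 0 gives two branches. So sqrt: (x - 1) + 2 = 0.
Step 2. [(x - 1) + 2 = 0] subtract 2: x sits inside (… + 2), so sub: x - 1 = -2.
Step 3. [x - 1 = -2] peel the -1: add 1 from each side ⇒ sub: x = -1.

Answer: x ∈ {-1}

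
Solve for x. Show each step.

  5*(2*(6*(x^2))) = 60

Step 1. [5*(2*(6*(x^2))) = 60] LHS = 5·(…); ÷5 both sides ⇒ div: 2*(6*(x^2)) = 12.
Step 2. [2*(6*(x^2)) = 12] divide by the outer 2 ⇒ div: 6*(x^2) = 6.
Step 3. [6*(x^2) = 6] divide by the outer 6 ⇒ div: x^2 = 1.
Step 4. [x^2 = 1] √ both sides: 1 ≥ 0 gives two branches ⇒ sqrt: x = 1 or -1.

Answer: x ∈ {-1, 1}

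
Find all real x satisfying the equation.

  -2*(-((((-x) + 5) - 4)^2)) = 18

Step 1. [-2*(-((((-x) + 5) - 4)^2)) = 18] LHS = -2·(…); ÷-2 both sides. So div: -((((-x) + 5) - 4)^2) = -9.
Step 2. [-((((-x) + 5) - 4)^2) = -9] flip signs both sides. So neg: (((-x) + 5) - 4)^2 = 9.
Step 3. [(((-x) + 5) - 4)^2 = 9] 9 ≥ 0, LHS is (·)² — take ±√, so sqrt: ((-x) + 5) - 4 = 3 or -3.
Step 4. [((-x) + 5) - 4 = 3 or -3] add 4: x sits inside (… - 4) ⇒ sub: (-x) + 5 = 7 or 1.
Step 5. [(-x) + 5 = 7 or 1] peel the +5: subtract 5 from each side, so sub: -x = 2 or -4.
Step 6. [-x = 2 or -4] LHS negated; negate both sides ⇒ neg: x = -2 or 4.

Answer: x ∈ {-2, 4}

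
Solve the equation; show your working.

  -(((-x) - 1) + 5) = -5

Step 1. [-(((-x) - 1) + 5) = -5] flip signs both sides ⇒ neg: ((-x) - 1) + 5 = 5.
Step 2. [((-x) - 1) + 5 = 5] subtract 5: x sits inside (… + 5). So sub: (-x) - 1 = 0.
Step 3. [(-x) - 1 = 0] 1 comes off first (add 1). So sub: -x = 1.
Step 4. [-x = 1] flip signs both sides. So neg: x = -1.

Answer: x ∈ {-1}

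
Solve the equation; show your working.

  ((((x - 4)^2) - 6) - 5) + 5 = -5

Step 1. [((((x - 4)^2) - 6) - 5) + 5 = -5] subtract 5: x sits inside (… + 5), so sub: (((x - 4)^2) - 6) - 5 = -10.
Step 2. [(((x - 4)^2) - 6) - 5 = -10] add 5: x sits inside (… - 5). So sub: ((x - 4)^2) - 6 = -5.
Step 3. [((x - 4)^2) - 6 = -5] add 6: x sits inside (… - 6), so sub: (x - 4)^2 = 1.
Step 4. [(x - 4)^2 = 1] 1 ≥ 0, LHS is (·)² — take ±√ ⇒ sqrt: x - 4 = 1 or -1.
Step 5. [x - 4 = 1 or -1] -4 is outermost — add 4 both sides. So sub: x = 5 or 3.

Answer: x ∈ {3, 5}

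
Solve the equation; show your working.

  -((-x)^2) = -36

Step 1. [-((-x)^2) = -36] LHS negated; negate both sides. So neg: (-x)^2 = 36.
Step 2. [(-x)^2 = 36] LHS squared, RHS 36 ≥ 0: apply √ (±), so sqrt: -x = 6 or -6.
Step 3. [-x = 6 or -6] LHS negated; negate both sides ⇒ neg: x = -6 or 6.

Answer: x ∈ {-6, 6}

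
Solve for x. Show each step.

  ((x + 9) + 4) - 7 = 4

Step 1. [((x + 9) + 4) - 7 = 4] peel the -7: add 7 from each side. So sub: (x + 9) + 4 = 11.
Step 2. [(x + 9) + 4 = 11] subtract 4: x sits inside (… + 4). So sub: x + 9 = 7.
Step 3. [x + 9 = 7] +9 is outermost — subtract 9 both sides, so sub: x = -2.

Answer: x ∈ {-2}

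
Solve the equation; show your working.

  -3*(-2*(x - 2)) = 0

Step 1. [-3*(-2*(x - 2)) = 0] leading coefficient -3: divide by -3. So div: -2*(x - 2) = 0.
Step 2. [-2*(x - 2) = 0] -2·(inner) — divide through by -2. So div: x - 2 = 0.
Step 3. [x - 2 = 0] 2 comes off first (add 2), so sub: x = 2.

Answer: x ∈ {2}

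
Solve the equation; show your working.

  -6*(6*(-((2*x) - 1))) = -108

Step 1. [-6*(6*(-((2*x) - 1))) = -108] -6 out front; divide by -6 ⇒ div: 6*(-((2*x) - 1)) = 18.
Step 2. [6*(-((2*x) - 1)) = 18] 6 out front; divide by 6, so div: -((2*x) - 1) = 3.
Step 3. [-((2*x) - 1) = 3] leading − — multiply by −1, so neg: (2*x) - 1 = -3.
Step 4. [(2*x) - 1 = -3] the outer -1 inverts by adding 1, so sub: 2*x = -2.
Step 5. [2*x = -2] LHS = 2·(…); ÷2 both sides ⇒ div: x = -1.

Answer: x ∈ {-1}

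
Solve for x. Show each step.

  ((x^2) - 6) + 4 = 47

Step 1. [((x^2) - 6) + 4 = 47] 4 comes off first (subtract 4), so sub: (x^2) - 6 = 43.
Step 2. [(x^2) - 6 = 43] -6 is outermost — add 6 both sides ⇒ sub: x^2 = 49.
Step 3. [x^2 = 49] LHS squared, RHS 49 ≥ 0: apply √ (±), so sqrt: x = 7 or -7.

Answer: x ∈ {-7, 7}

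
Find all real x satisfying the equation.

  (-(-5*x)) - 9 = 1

Step 1. [(-(-5*x)) - 9 = 1] add 9: x sits inside (… - 9). So sub: -(-5*x) = 10.
Step 2. [-(-5*x) = 10] leading − — multiply by −1. So neg: -5*x = -10.
Step 3. [-5*x = -10] -5 out front; divide by -5, so div: x = 2.

Answer: x ∈ {2}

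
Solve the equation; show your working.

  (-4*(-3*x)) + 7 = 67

Step 1. [(-4*(-3*x)) + 7 = 67] peel the +7: subtract 7 from each side ⇒ sub: -4*(-3*x) = 60.
Step 2. [-4*(-3*x) = 60] leading coefficient -4: divide by -4 ⇒ div: -3*x = -15.
Step 3. [-3*x = -15] -3 out front; divide by -3. So div: x = 5.

Answer: x ∈ {5}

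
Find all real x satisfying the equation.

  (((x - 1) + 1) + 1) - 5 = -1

Step 1. [(((x - 1) + 1) + 1) - 5 = -1] peel the -5: add 5 from each side, so sub: ((x - 1) + 1) + 1 = 4.
Step 2. [((x - 1) + 1) + 1 = 4] +1 is outermost — subtract 1 both sides. So sub: (x - 1) + 1 = 3.
Step 3. [(x - 1) + 1 = 3] +1 is outermost — subtract 1 both sides, so sub: x - 1 = 2.
Step 4. [x - 1 = 2] peel the -1: add 1 from each side ⇒ sub: x = 3.

Answer: x ∈ {3}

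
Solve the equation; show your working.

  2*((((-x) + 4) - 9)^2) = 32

Step 1. [2*((((-x) + 4) - 9)^2) = 32] LHS = 2·(…); ÷2 both sides. So div: (((-x) + 4) - 9)^2 = 16.
Step 2. [(((-x) + 4) - 9)^2 = 16] √ both sides: 16 ≥ 0 gives two branches. So sqrt: ((-x) + 4) - 9 = 4 or -4.
Step 3. [((-x) + 4) - 9 = 4 or -4] add 9: x sits inside (… - 9). So sub: (-x) + 4 = 13 or 5.
Step 4. [(-x) + 4 = 13 or 5] the outer +4 inverts by subtracting 4 ⇒ sub: -x = 9 or 1.
Step 5. [-x = 9 or 1] LHS negated; negate both sides ⇒ neg: x = -9 or -1.

Answer: x ∈ {-9, -1}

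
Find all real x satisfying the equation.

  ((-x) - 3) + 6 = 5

Step 1. [((-x) - 3) + 6 = 5] 6 comes off first (subtract 6), so sub: (-x) - 3 = -1.
Step 2. [(-x) - 3 = -1] add 3: x sits inside (… - 3). So sub: -x = 2.
Step 3. [-x = 2] LHS negated; negate both sides ⇒ neg: x = -2.

Answer: x ∈ {-2}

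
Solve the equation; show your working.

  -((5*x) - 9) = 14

Step 1. [-((5*x) - 9) = 14] LHS negated; negate both sides, so neg: (5*x) - 9 = -14.
Step 2. [(5*x) - 9 = -14] -9 is outermost — add 9 both sides. So sub: 5*x = -5.
Step 3. [5*x = -5] 5 out front; divide by 5 ⇒ div: x = -1.

Answer: x ∈ {-1}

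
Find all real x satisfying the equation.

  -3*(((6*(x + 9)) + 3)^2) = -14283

Step 1. [-3*(((6*(x + 9)) + 3)^2) = -14283] leading coefficient -3: divide by -3. So div: ((6*(x + 9)) + 3)^2 = 4761.
Step 2. [((6*(x + 9)) + 3)^2 = 4761] LHS squared, RHS 4761 ≥ 0: apply √ (±). So sqrt: (6*(x + 9)) + 3 = 69 or -69.
Step 3. [(6*(x + 9)) + 3 = 69 or -69] peel the +3: subtract 3 from each side ⇒ sub: 6*(x + 9) = 66 or -72.
Step 4. [6*(x + 9) = 66 or -72] LHS = 6·(…); ÷6 both sides ⇒ div: x + 9 = 11 or -12.
Step 5. [x + 9 = 11 or -12] peel the +9: subtract 9 from each side. So sub: x = 2 or -21.

Answer: x ∈ {-21, 2}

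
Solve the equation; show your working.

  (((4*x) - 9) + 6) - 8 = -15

Step 1. [(((4*x) - 9) + 6) - 8 = -15] add 8: x sits inside (… - 8), so sub: ((4*x) - 9) + 6 = -7.
Step 2. [((4*x) - 9) + 6 = -7] +6 is outermost — subtract 6 both sides ⇒ sub: (4*x) - 9 = -13.
Step 3. [(4*x) - 9 = -13] 9 comes off first (add 9). So sub: 4*x = -4.
Step 4. [4*x = -4] LHS = 4·(…); ÷4 both sides, so div: x = -1.

Answer: x ∈ {-1}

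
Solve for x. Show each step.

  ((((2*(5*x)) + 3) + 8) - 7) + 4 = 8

Step 1. [((((2*(5*x)) + 3) + 8) - 7) + 4 = 8] subtract 4: x sits inside (… + 4) ⇒ sub: (((2*(5*x)) + 3) + 8) - 7 = 4.
Step 2. [(((2*(5*x)) + 3) + 8) - 7 = 4] -7 is outermost — add 7 both sides ⇒ sub: ((2*(5*x)) + 3) + 8 = 11.
Step 3. [((2*(5*x)) + 3) + 8 = 11] peel the +8: subtract 8 from each side. So sub: (2*(5*x)) + 3 = 3.
Step 4. [(2*(5*x)) + 3 = 3] the outer +3 inverts by subtracting 3. So sub: 2*(5*x) = 0.
Step 5. [2*(5*x) = 0] 2·(inner) — divide through by 2. So div: 5*x = 0.
Step 6. [5*x = 0] 5·(inner) — divide through by 5. So div: x = 0.

Answer: x ∈ {0}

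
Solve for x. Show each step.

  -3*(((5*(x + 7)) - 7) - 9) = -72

Step 1. [-3*(((5*(x + 7)) - 7) - 9) = -72] divide by the outer -3 ⇒ div: ((5*(x + 7)) - 7) - 9 = 24.
Step 2. [((5*(x + 7)) - 7) - 9 = 24] -9 is outermost — add 9 both sides ⇒ sub: (5*(x + 7)) - 7 = 33.
Step 3. [(5*(x + 7)) - 7 = 33] the outer -7 inverts by adding 7. So sub: 5*(x + 7) = 40.
Step 4. [5*(x + 7) = 40] LHS = 5·(…); ÷5 both sides ⇒ div: x + 7 = 8.
Step 5. [x + 7 = 8] +7 is outermost — subtract 7 both sides. So sub: x = 1.

Answer: x ∈ {1}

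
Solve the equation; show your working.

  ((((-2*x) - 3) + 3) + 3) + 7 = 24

Step 1. [((((-2*x) - 3) + 3) + 3) + 7 = 24] the outer +7 inverts by subtracting 7, so sub: (((-2*x) - 3) + 3) + 3 = 17.
Step 2. [(((-2*x) - 3) + 3) + 3 = 17] 3 comes off first (subtract 3), so sub: ((-2*x) - 3) + 3 = 14.
Step 3. [((-2*x) - 3) + 3 = 14] +3 is outermost — subtract 3 both sides, so sub: (-2*x) - 3 = 11.
Step 4. [(-2*x) - 3 = 11] peel the -3: add 3 from each side ⇒ sub: -2*x = 14.
Step 5. [-2*x = 14] leading coefficient -2: divide by -2, so div: x = -7.

Answer: x ∈ {-7}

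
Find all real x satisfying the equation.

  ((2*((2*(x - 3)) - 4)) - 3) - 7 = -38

Step 1. [((2*((2*(x - 3)) - 4)) - 3) - 7 = -38] 7 comes off first (add 7) ⇒ sub: (2*((2*(x - 3)) - 4)) - 3 = -31.
Step 2. [(2*((2*(x - 3)) - 4)) - 3 = -31] -3 is outermost — add 3 both sides. So sub: 2*((2*(x - 3)) - 4) = -28.
Step 3. [2*((2*(x - 3)) - 4) = -28] leading coefficient 2: divide by 2 ⇒ div: (2*(x - 3)) - 4 = -14.
Step 4. [(2*(x - 3)) - 4 = -14] 4 comes off first (add 4). So sub: 2*(x - 3) = -10.
Step 5. [2*(x - 3) = -10] 2 out front; divide by 2. So div: x - 3 = -5.
Step 6. [x - 3 = -5] -3 is outermost — add 3 both sides ⇒ sub: x = -2.

Answer: x ∈ {-2}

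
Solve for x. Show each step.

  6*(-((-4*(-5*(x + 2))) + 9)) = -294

Step 1. [6*(-((-4*(-5*(x + 2))) + 9)) = -294] leading coefficient 6: divide by 6. So div: -((-4*(-5*(x + 2))) + 9) = -49.
Step 2. [-((-4*(-5*(x + 2))) + 9) = -49] leading − — multiply by −1, so neg: (-4*(-5*(x + 2))) + 9 = 49.
Step 3. [(-4*(-5*(x + 2))) + 9 = 49] peel the +9: subtract 9 from each side. So sub: -4*(-5*(x + 2)) = 40.
Step 4. [-4*(-5*(x + 2)) = 40] divide by the outer -4. So div: -5*(x + 2) = -10.
Step 5. [-5*(x + 2) = -10] LHS = -5·(…); ÷-5 both sides. So div: x + 2 = 2.
Step 6. [x + 2 = 2] +2 is outermost — subtract 2 both sides. So sub: x = 0.

Answer: x ∈ {0}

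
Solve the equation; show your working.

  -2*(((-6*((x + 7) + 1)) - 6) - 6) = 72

Step 1. [-2*(((-6*((x + 7) + 1)) - 6) - 6) = 72] divide by the outer -2 ⇒ div: ((-6*((x + 7) + 1)) - 6) - 6 = -36.
Step 2. [((-6*((x + 7) + 1)) - 6) - 6 = -36] 6 comes off first (add 6). So sub: (-6*((x + 7) + 1)) - 6 = -30.
Step 3. [(-6*((x + 7) + 1)) - 6 = -30] common factor -6 (LHS and -30) — divide through. So factor: ((x + 7) + 1) + 1 = 5.
Step 4. [((x + 7) + 1) + 1 = 5] subtract 1: x sits inside (… + 1). So sub: (x + 7) + 1 = 4.
Step 5. [(x + 7) + 1 = 4] peel the +1: subtract 1 from each side ⇒ sub: x + 7 = 3.
Step 6. [x + 7 = 3] +7 is outermost — subtract 7 both sides, so sub: x = -4.

Answer: x ∈ {-4}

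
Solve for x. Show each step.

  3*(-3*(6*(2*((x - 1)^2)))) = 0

Step 1. [3*(-3*(6*(2*((x - 1)^2)))) = 0] leading coefficient 3: divide by 3 ⇒ div: -3*(6*(2*((x - 1)^2))) = 0.
Step 2. [-3*(6*(2*((x - 1)^2))) = 0] LHS = -3·(…); ÷-3 both sides. So div: 6*(2*((x - 1)^2)) = 0.
Step 3. [6*(2*((x - 1)^2)) = 0] leading coefficient 6: divide by 6, so div: 2*((x - 1)^2) = 0.
Step 4. [2*((x - 1)^2) = 0] 2·(inner) — divide through by 2 ⇒ div: (x - 1)^2 = 0.
Step 5. [(x - 1)^2 = 0] LHS squared, RHS 0 ≥ 0: apply √ (±), so sqrt: x - 1 = 0.
Step 6. [x - 1 = 0] the outer -1 inverts by adding 1. So sub: x = 1.

Answer: x ∈ {1}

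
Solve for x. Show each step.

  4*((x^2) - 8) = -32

Step 1. [4*((x^2) - 8) = -32] 4 out front; divide by 4, so div: (x^2) - 8 = -8.
Step 2. [(x^2) - 8 = -8] 8 comes off first (add 8) ⇒ sub: x^2 = 0.
Step 3. [x^2 = 0] LHS squared, RHS 0 ≥ 0: apply √ (±) ⇒ sqrt: x = 0.

Answer: x ∈ {0}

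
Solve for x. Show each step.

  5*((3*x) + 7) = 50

Step 1. [5*((3*x) + 7) = 50] leading coefficient 5: divide by 5, so div: (3*x) + 7 = 10.
Step 2. [(3*x) + 7 = 10] subtract 7: x sits inside (… + 7). So sub: 3*x = 3.
Step 3. [3*x = 3] leading coefficient 3: divide by 3. So div: x = 1.

Answer: x ∈ {1}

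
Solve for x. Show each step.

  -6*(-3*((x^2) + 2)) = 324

Step 1. [-6*(-3*((x^2) + 2)) = 324] -6 out front; divide by -6 ⇒ div: -3*((x^2) + 2) = -54.
Step 2. [-3*((x^2) + 2) = -54] leading coefficient -3: divide by -3, so div: (x^2) + 2 = 18.
Step 3. [(x^2) + 2 = 18] +2 is outermost — subtract 2 both sides ⇒ sub: x^2 = 16.
Step 4. [x^2 = 16] √ both sides: 16 ≥ 0 gives two branches. So sqrt: x = 4 or -4.

Answer: x ∈ {-4, 4}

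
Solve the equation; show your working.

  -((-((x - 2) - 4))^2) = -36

Step 1. [-((-((x - 2) - 4))^2) = -36] LHS negated; negate both sides ⇒ neg: (-((x - 2) - 4))^2 = 36.
Step 2. [(-((x - 2) - 4))^2 = 36] 36 ≥ 0, LHS is (·)² — take ±√, so sqrt: -((x - 2) - 4) = 6 or -6.
Step 3. [-((x - 2) - 4) = 6 or -6] LHS negated; negate both sides. So neg: (x - 2) - 4 = -6 or 6.
Step 4. [(x - 2) - 4 = -6 or 6] peel the -4: add 4 from each side, so sub: x - 2 = -2 or 10.
Step 5. [x - 2 = -2 or 10] peel the -2: add 2 from each side ⇒ sub: x = 0 or 12.

Answer: x ∈ {0, 12}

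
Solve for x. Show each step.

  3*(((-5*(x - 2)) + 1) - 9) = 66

Step 1. [3*(((-5*(x - 2)) + 1) - 9) = 66] 3 out front; divide by 3. So div: ((-5*(x - 2)) + 1) - 9 = 22.
Step 2. [((-5*(x - 2)) + 1) - 9 = 22] -9 is outermost — add 9 both sides. So sub: (-5*(x - 2)) + 1 = 31.
Step 3. [(-5*(x - 2)) + 1 = 31] 1 comes off first (subtract 1) ⇒ sub: -5*(x - 2) = 30.
Step 4. [-5*(x - 2) = 30] -5 out front; divide by -5 ⇒ div: x - 2 = -6.
Step 5. [x - 2 = -6] add 2: x sits inside (… - 2). So sub: x = -4.

Answer: x ∈ {-4}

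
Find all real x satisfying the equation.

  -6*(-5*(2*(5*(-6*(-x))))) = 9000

Step 1. [-6*(-5*(2*(5*(-6*(-x))))) = 9000] LHS = -6·(…); ÷-6 both sides ⇒ div: -5*(2*(5*(-6*(-x)))) = -1500.
Step 2. [-5*(2*(5*(-6*(-x)))) = -1500] -5 out front; divide by -5. So div: 2*(5*(-6*(-x))) = 300.
Step 3. [2*(5*(-6*(-x))) = 300] divide by the outer 2. So div: 5*(-6*(-x)) = 150.
Step 4. [5*(-6*(-x)) = 150] divide by the outer 5. So div: -6*(-x) = 30.
Step 5. [-6*(-x) = 30] leading coefficient -6: divide by -6 ⇒ div: -x = -5.
Step 6. [-x = -5] LHS negated; negate both sides. So neg: x = 5.

Answer: x ∈ {5}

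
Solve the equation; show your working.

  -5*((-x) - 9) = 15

Step 1. [-5*((-x) - 9) = 15] -5 out front; divide by -5 ⇒ div: (-x) - 9 = -3.
Step 2. [(-x) - 9 = -3] peel the -9: add 9 from each side, so sub: -x = 6.
Step 3. [-x = 6] LHS negated; negate both sides, so neg: x = -6.

Answer: x ∈ {-6}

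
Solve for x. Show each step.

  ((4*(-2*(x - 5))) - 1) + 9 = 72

Step 1. [((4*(-2*(x - 5))) - 1) + 9 = 72] 9 comes off first (subtract 9), so sub: (4*(-2*(x - 5))) - 1 = 63.
Step 2. [(4*(-2*(x - 5))) - 1 = 63] the outer -1 inverts by adding 1 ⇒ sub: 4*(-2*(x - 5)) = 64.
Step 3. [4*(-2*(x - 5)) = 64] LHS = 4·(…); ÷4 both sides ⇒ div: -2*(x - 5) = 16.
Step 4. [-2*(x - 5) = 16] divide by the outer -2 ⇒ div: x - 5 = -8.
Step 5. [x - 5 = -8] the outer -5 inverts by adding 5, so sub: x = -3.

Answer: x ∈ {-3}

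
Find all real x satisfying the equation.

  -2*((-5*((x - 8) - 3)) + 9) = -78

Step 1. [-2*((-5*((x - 8) - 3)) + 9) = -78] LHS = -2·(…); ÷-2 both sides, so div: (-5*((x - 8) - 3)) + 9 = 39.
Step 2. [(-5*((x - 8) - 3)) + 9 = 39] +9 is outermost — subtract 9 both sides, so sub: -5*((x - 8) - 3) = 30.
Step 3. [-5*((x - 8) - 3) = 30] leading coefficient -5: divide by -5, so div: (x - 8) - 3 = -6.
Step 4. [(x - 8) - 3 = -6] the outer -3 inverts by adding 3. So sub: x - 8 = -3.
Step 5. [x - 8 = -3] peel the -8: add 8 from each side, so sub: x = 5.

Answer: x ∈ {5}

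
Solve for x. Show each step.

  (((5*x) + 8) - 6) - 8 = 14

Step 1. [(((5*x) + 8) - 6) - 8 = 14] peel the -8: add 8 from each side, so sub: ((5*x) + 8) - 6 = 22.
Step 2. [((5*x) + 8) - 6 = 22] add 6: x sits inside (… - 6) ⇒ sub: (5*x) + 8 = 28.
Step 3. [(5*x) + 8 = 28] peel the +8: subtract 8 from each side ⇒ sub: 5*x = 20.
Step 4. [5*x = 20] LHS = 5·(…); ÷5 both sides, so div: x = 4.

Answer: x ∈ {4}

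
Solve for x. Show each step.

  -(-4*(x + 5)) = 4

Step 1. [-(-4*(x + 5)) = 4] LHS negated; negate both sides. So neg: -4*(x + 5) = -4.
Step 2. [-4*(x + 5) = -4] -4·(inner) — divide through by -4 ⇒ div: x + 5 = 1.
Step 3. [x + 5 = 1] peel the +5: subtract 5 from each side, so sub: x = -4.

Answer: x ∈ {-4}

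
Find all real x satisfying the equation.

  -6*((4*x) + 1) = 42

Step 1. [-6*((4*x) + 1) = 42] LHS = -6·(…); ÷-6 both sides ⇒ div: (4*x) + 1 = -7.
Step 2. [(4*x) + 1 = -7] peel the +1: subtract 1 from each side. So sub: 4*x = -8.
Step 3. [4*x = -8] 4 out front; divide by 4 ⇒ div: x = -2.

Answer: x ∈ {-2}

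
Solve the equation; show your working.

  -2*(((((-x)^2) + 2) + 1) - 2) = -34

Step 1. [-2*(((((-x)^2) + 2) + 1) - 2) = -34] -2 out front; divide by -2. So div: ((((-x)^2) + 2) + 1) - 2 = 17.
Step 2. [((((-x)^2) + 2) + 1) - 2 = 17] -2 is outermost — add 2 both sides. So sub: (((-x)^2) + 2) + 1 = 19.
Step 3. [(((-x)^2) + 2) + 1 = 19] peel the +1: subtract 1 from each side, so sub: ((-x)^2) + 2 = 18.
Step 4. [((-x)^2) + 2 = 18] 2 comes off first (subtract 2), so sub: (-x)^2 = 16.
Step 5. [(-x)^2 = 16] √ both sides: 16 ≥ 0 gives two branches, so sqrt: -x = 4 or -4.
Step 6. [-x = 4 or -4] LHS negated; negate both sides. So neg: x = -4 or 4.

Answer: x ∈ {-4, 4}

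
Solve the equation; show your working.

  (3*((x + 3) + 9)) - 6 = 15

Step 1. [(3*((x + 3) + 9)) - 6 = 15] 3 | LHS and 3 | 15: pull 3 out ⇒ factor: ((x + 3) + 9) - 2 = 5.
Step 2. [((x + 3) + 9) - 2 = 5] 2 comes off first (add 2), so sub: (x + 3) + 9 = 7.
Step 3. [(x + 3) + 9 = 7] peel the +9: subtract 9 from each side. So sub: x + 3 = -2.
Step 4. [x + 3 = -2] peel the +3: subtract 3 from each side ⇒ sub: x = -5.

Answer: x ∈ {-5}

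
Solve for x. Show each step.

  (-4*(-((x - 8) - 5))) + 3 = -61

Step 1. [(-4*(-((x - 8) - 5))) + 3 = -61] +3 is outermost — subtract 3 both sides, so sub: -4*(-((x - 8) - 5)) = -64.
Step 2. [-4*(-((x - 8) - 5)) = -64] divide by the outer -4. So div: -((x - 8) - 5) = 16.
Step 3. [-((x - 8) - 5) = 16] flip signs both sides ⇒ neg: (x - 8) - 5 = -16.
Step 4. [(x - 8) - 5 = -16] 5 comes off first (add 5), so sub: x - 8 = -11.
Step 5. [x - 8 = -11] the outer -8 inverts by adding 8 ⇒ sub: x = -3.

Answer: x ∈ {-3}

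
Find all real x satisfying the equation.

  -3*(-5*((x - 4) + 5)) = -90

Step 1. [-3*(-5*((x - 4) + 5)) = -90] LHS = -3·(…); ÷-3 both sides ⇒ div: -5*((x - 4) + 5) = 30.
Step 2. [-5*((x - 4) + 5) = 30] LHS = -5·(…); ÷-5 both sides, so div: (x - 4) + 5 = -6.
Step 3. [(x - 4) + 5 = -6] the outer +5 inverts by subtracting 5 ⇒ sub: x - 4 = -11.
Step 4. [x - 4 = -11] add 4: x sits inside (… - 4). So sub: x = -7.

Answer: x ∈ {-7}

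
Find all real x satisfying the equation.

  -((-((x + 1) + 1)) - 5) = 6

Step 1. [-((-((x + 1) + 1)) - 5) = 6] leading − — multiply by −1. So neg: (-((x + 1) + 1)) - 5 = -6.
Step 2. [(-((x + 1) + 1)) - 5 = -6] 5 comes off first (add 5), so sub: -((x + 1) + 1) = -1.
Step 3. [-((x + 1) + 1) = -1] flip signs both sides. So neg: (x + 1) + 1 = 1.
Step 4. [(x + 1) + 1 = 1] +1 is outermost — subtract 1 both sides ⇒ sub: x + 1 = 0.
Step 5. [x + 1 = 0] peel the +1: subtract 1 from each side ⇒ sub: x = -1.

Answer: x ∈ {-1}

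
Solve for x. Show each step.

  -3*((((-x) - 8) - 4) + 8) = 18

Step 1. [-3*((((-x) - 8) - 4) + 8) = 18] -3·(inner) — divide through by -3 ⇒ div: (((-x) - 8) - 4) + 8 = -6.
Step 2. [(((-x) - 8) - 4) + 8 = -6] peel the +8: subtract 8 from each side, so sub: ((-x) - 8) - 4 = -14.
Step 3. [((-x) - 8) - 4 = -14] peel the -4: add 4 from each side. So sub: (-x) - 8 = -10.
Step 4. [(-x) - 8 = -10] peel the -8: add 8 from each side, so sub: -x = -2.
Step 5. [-x = -2] flip signs both sides. So neg: x = 2.

Answer: x ∈ {2}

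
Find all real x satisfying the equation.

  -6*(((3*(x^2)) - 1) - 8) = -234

Step 1. [-6*(((3*(x^2)) - 1) - 8) = -234] -6 out front; divide by -6, so div: ((3*(x^2)) - 1) - 8 = 39.
Step 2. [((3*(x^2)) - 1) - 8 = 39] -8 is outermost — add 8 both sides, so sub: (3*(x^2)) - 1 = 47.
Step 3. [(3*(x^2)) - 1 = 47] add 1: x sits inside (… - 1) ⇒ sub: 3*(x^2) = 48.
Step 4. [3*(x^2) = 48] divide by the outer 3, so div: x^2 = 16.
Step 5. [x^2 = 16] √ both sides: 16 ≥ 0 gives two branches, so sqrt: x = 4 or -4.

Answer: x ∈ {-4, 4}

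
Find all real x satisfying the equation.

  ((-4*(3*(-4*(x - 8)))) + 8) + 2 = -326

Step 1. [((-4*(3*(-4*(x - 8)))) + 8) + 2 = -326] 2 comes off first (subtract 2). So sub: (-4*(3*(-4*(x - 8)))) + 8 = -328.
Step 2. [(-4*(3*(-4*(x - 8)))) + 8 = -328] -4 divides every term; factor it out. So factor: (3*(-4*(x - 8))) - 2 = 82.
Step 3. [(3*(-4*(x - 8))) - 2 = 82] -2 is outermost — add 2 both sides. So sub: 3*(-4*(x - 8)) = 84.
Step 4. [3*(-4*(x - 8)) = 84] leading coefficient 3: divide by 3 ⇒ div: -4*(x - 8) = 28.
Step 5. [-4*(x - 8) = 28] -4 out front; divide by -4. So div: x - 8 = -7.
Step 6. [x - 8 = -7] peel the -8: add 8 from each side. So sub: x = 1.

Answer: x ∈ {1}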